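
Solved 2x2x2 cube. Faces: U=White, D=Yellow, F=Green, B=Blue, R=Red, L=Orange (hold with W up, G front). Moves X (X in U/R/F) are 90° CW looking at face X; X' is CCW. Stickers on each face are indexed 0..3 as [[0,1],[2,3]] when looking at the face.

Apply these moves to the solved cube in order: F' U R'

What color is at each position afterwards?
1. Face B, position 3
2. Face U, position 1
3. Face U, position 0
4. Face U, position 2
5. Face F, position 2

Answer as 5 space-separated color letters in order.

Answer: B B R R G

Derivation:
After move 1 (F'): F=GGGG U=WWRR R=YRYR D=OOYY L=OWOW
After move 2 (U): U=RWRW F=YRGG R=BBYR B=OWBB L=GGOW
After move 3 (R'): R=BRBY U=RBRO F=YWGW D=ORYG B=YWOB
Query 1: B[3] = B
Query 2: U[1] = B
Query 3: U[0] = R
Query 4: U[2] = R
Query 5: F[2] = G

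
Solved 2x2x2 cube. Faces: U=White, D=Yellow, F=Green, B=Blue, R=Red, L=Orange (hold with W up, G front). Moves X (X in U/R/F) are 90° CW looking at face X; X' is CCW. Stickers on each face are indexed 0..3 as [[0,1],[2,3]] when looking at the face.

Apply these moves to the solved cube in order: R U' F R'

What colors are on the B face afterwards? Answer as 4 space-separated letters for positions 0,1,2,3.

Answer: B R G B

Derivation:
After move 1 (R): R=RRRR U=WGWG F=GYGY D=YBYB B=WBWB
After move 2 (U'): U=GGWW F=OOGY R=GYRR B=RRWB L=WBOO
After move 3 (F): F=GOYO U=GGOB R=WYWR D=RGYB L=WYOB
After move 4 (R'): R=YRWW U=GWOR F=GGYB D=ROYO B=BRGB
Query: B face = BRGB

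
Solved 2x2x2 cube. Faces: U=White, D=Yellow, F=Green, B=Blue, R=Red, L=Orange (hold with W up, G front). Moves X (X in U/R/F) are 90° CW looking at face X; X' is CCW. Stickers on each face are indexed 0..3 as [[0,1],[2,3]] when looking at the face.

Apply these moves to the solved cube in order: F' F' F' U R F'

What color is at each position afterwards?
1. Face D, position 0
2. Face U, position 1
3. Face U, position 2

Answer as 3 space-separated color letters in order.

After move 1 (F'): F=GGGG U=WWRR R=YRYR D=OOYY L=OWOW
After move 2 (F'): F=GGGG U=WWYY R=OROR D=WWYY L=OROR
After move 3 (F'): F=GGGG U=WWOO R=WRWR D=RRYY L=OYOY
After move 4 (U): U=OWOW F=WRGG R=BBWR B=OYBB L=GGOY
After move 5 (R): R=WBRB U=OROG F=WRGY D=RBYO B=WYWB
After move 6 (F'): F=RYWG U=ORWR R=BBRB D=GYYO L=GGOO
Query 1: D[0] = G
Query 2: U[1] = R
Query 3: U[2] = W

Answer: G R W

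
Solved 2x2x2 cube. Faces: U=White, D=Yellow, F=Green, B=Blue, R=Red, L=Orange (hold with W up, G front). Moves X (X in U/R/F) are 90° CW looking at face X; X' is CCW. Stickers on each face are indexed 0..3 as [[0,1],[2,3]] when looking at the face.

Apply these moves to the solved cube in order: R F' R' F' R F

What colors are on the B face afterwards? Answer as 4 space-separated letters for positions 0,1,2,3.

After move 1 (R): R=RRRR U=WGWG F=GYGY D=YBYB B=WBWB
After move 2 (F'): F=YYGG U=WGRR R=BRYR D=OOYB L=OGOW
After move 3 (R'): R=RRBY U=WWRW F=YGGR D=OYYG B=BBOB
After move 4 (F'): F=GRYG U=WWRB R=YROY D=GWYG L=OWOR
After move 5 (R): R=OYYR U=WRRG F=GWYG D=GOYB B=BBWB
After move 6 (F): F=YGGW U=WRRW R=RYGR D=YOYB L=OGOO
Query: B face = BBWB

Answer: B B W B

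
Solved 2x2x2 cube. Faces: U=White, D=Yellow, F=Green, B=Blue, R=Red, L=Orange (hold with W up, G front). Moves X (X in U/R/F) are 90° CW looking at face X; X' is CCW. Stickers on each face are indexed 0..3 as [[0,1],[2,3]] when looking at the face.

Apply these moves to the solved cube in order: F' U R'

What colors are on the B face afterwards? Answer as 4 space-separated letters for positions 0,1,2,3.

Answer: Y W O B

Derivation:
After move 1 (F'): F=GGGG U=WWRR R=YRYR D=OOYY L=OWOW
After move 2 (U): U=RWRW F=YRGG R=BBYR B=OWBB L=GGOW
After move 3 (R'): R=BRBY U=RBRO F=YWGW D=ORYG B=YWOB
Query: B face = YWOB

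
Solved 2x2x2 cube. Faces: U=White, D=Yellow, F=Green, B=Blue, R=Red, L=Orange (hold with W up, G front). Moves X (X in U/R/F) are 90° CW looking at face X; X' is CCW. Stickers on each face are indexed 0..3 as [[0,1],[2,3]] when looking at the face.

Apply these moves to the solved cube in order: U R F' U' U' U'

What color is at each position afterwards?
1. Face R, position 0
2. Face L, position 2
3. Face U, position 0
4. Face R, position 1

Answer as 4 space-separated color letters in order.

Answer: W O R O

Derivation:
After move 1 (U): U=WWWW F=RRGG R=BBRR B=OOBB L=GGOO
After move 2 (R): R=RBRB U=WRWG F=RYGY D=YBYO B=WOWB
After move 3 (F'): F=YYRG U=WRRR R=BBYB D=GOYO L=GGOW
After move 4 (U'): U=RRWR F=GGRG R=YYYB B=BBWB L=WOOW
After move 5 (U'): U=RRRW F=WORG R=GGYB B=YYWB L=BBOW
After move 6 (U'): U=RWRR F=BBRG R=WOYB B=GGWB L=YYOW
Query 1: R[0] = W
Query 2: L[2] = O
Query 3: U[0] = R
Query 4: R[1] = O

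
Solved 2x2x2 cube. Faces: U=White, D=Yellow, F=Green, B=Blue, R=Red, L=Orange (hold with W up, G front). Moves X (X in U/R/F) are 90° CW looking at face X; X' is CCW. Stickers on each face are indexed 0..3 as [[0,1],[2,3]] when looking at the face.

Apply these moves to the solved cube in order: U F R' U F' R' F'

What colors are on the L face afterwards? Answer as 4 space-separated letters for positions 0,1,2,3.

Answer: G G O Y

Derivation:
After move 1 (U): U=WWWW F=RRGG R=BBRR B=OOBB L=GGOO
After move 2 (F): F=GRGR U=WWOG R=WBWR D=RBYY L=GYOY
After move 3 (R'): R=BRWW U=WBOO F=GWGG D=RRYR B=YOBB
After move 4 (U): U=OWOB F=BRGG R=YOWW B=GYBB L=GWOY
After move 5 (F'): F=RGBG U=OWYW R=RORW D=WYYR L=GBOO
After move 6 (R'): R=OWRR U=OBYG F=RWBW D=WGYG B=RYYB
After move 7 (F'): F=WWRB U=OBOR R=GWWR D=BOYG L=GGOY
Query: L face = GGOY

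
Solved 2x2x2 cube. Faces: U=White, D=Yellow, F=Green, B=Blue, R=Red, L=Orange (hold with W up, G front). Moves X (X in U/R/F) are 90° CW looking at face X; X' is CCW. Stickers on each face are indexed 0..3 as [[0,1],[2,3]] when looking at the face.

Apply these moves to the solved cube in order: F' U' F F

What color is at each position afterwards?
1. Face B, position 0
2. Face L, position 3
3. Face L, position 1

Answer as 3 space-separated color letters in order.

Answer: Y G Y

Derivation:
After move 1 (F'): F=GGGG U=WWRR R=YRYR D=OOYY L=OWOW
After move 2 (U'): U=WRWR F=OWGG R=GGYR B=YRBB L=BBOW
After move 3 (F): F=GOGW U=WRWB R=WGRR D=YGYY L=BOOO
After move 4 (F): F=GGWO U=WROO R=WGBR D=RWYY L=BYOG
Query 1: B[0] = Y
Query 2: L[3] = G
Query 3: L[1] = Y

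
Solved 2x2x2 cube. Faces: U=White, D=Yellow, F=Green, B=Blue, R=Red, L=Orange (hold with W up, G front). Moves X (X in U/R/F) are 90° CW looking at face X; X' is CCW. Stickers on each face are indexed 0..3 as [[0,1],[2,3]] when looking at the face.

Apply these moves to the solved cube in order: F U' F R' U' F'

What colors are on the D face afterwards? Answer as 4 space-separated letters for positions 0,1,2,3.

Answer: R R Y Y

Derivation:
After move 1 (F): F=GGGG U=WWOO R=WRWR D=RRYY L=OYOY
After move 2 (U'): U=WOWO F=OYGG R=GGWR B=WRBB L=BBOY
After move 3 (F): F=GOGY U=WOYB R=WGOR D=WGYY L=BROR
After move 4 (R'): R=GRWO U=WBYW F=GOGB D=WOYY B=YRGB
After move 5 (U'): U=BWWY F=BRGB R=GOWO B=GRGB L=YROR
After move 6 (F'): F=RBBG U=BWGW R=OOWO D=RRYY L=YYOW
Query: D face = RRYY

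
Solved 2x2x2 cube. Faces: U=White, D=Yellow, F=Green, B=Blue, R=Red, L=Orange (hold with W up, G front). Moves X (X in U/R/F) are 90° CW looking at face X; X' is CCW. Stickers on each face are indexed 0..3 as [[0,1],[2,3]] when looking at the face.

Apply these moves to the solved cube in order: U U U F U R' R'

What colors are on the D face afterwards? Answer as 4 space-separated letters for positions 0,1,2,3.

Answer: R W Y W

Derivation:
After move 1 (U): U=WWWW F=RRGG R=BBRR B=OOBB L=GGOO
After move 2 (U): U=WWWW F=BBGG R=OORR B=GGBB L=RROO
After move 3 (U): U=WWWW F=OOGG R=GGRR B=RRBB L=BBOO
After move 4 (F): F=GOGO U=WWOB R=WGWR D=RGYY L=BYOY
After move 5 (U): U=OWBW F=WGGO R=RRWR B=BYBB L=GOOY
After move 6 (R'): R=RRRW U=OBBB F=WWGW D=RGYO B=YYGB
After move 7 (R'): R=RWRR U=OGBY F=WBGB D=RWYW B=OYGB
Query: D face = RWYW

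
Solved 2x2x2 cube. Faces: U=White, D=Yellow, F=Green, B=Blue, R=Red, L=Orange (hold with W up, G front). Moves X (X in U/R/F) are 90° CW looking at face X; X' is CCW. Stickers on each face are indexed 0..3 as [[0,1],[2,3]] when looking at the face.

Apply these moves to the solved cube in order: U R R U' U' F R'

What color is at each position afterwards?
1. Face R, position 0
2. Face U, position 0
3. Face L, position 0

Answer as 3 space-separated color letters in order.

Answer: G Y R

Derivation:
After move 1 (U): U=WWWW F=RRGG R=BBRR B=OOBB L=GGOO
After move 2 (R): R=RBRB U=WRWG F=RYGY D=YBYO B=WOWB
After move 3 (R): R=RRBB U=WYWY F=RBGO D=YWYW B=GORB
After move 4 (U'): U=YYWW F=GGGO R=RBBB B=RRRB L=GOOO
After move 5 (U'): U=YWYW F=GOGO R=GGBB B=RBRB L=RROO
After move 6 (F): F=GGOO U=YWOR R=YGWB D=BGYW L=RYOW
After move 7 (R'): R=GBYW U=YROR F=GWOR D=BGYO B=WBGB
Query 1: R[0] = G
Query 2: U[0] = Y
Query 3: L[0] = R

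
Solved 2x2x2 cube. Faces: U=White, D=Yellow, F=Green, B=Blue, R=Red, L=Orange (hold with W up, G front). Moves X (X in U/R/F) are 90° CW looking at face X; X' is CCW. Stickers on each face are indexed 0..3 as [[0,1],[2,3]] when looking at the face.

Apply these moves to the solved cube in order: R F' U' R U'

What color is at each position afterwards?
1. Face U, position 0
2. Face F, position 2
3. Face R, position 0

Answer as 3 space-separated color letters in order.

Answer: G G O

Derivation:
After move 1 (R): R=RRRR U=WGWG F=GYGY D=YBYB B=WBWB
After move 2 (F'): F=YYGG U=WGRR R=BRYR D=OOYB L=OGOW
After move 3 (U'): U=GRWR F=OGGG R=YYYR B=BRWB L=WBOW
After move 4 (R): R=YYRY U=GGWG F=OOGB D=OWYB B=RRRB
After move 5 (U'): U=GGGW F=WBGB R=OORY B=YYRB L=RROW
Query 1: U[0] = G
Query 2: F[2] = G
Query 3: R[0] = O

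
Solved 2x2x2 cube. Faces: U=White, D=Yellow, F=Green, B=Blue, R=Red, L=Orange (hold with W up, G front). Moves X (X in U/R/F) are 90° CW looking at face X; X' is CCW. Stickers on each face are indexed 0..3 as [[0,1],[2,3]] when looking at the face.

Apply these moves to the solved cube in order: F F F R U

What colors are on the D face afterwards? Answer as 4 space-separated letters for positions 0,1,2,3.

Answer: O B Y B

Derivation:
After move 1 (F): F=GGGG U=WWOO R=WRWR D=RRYY L=OYOY
After move 2 (F): F=GGGG U=WWYY R=OROR D=WWYY L=OROR
After move 3 (F): F=GGGG U=WWRR R=YRYR D=OOYY L=OWOW
After move 4 (R): R=YYRR U=WGRG F=GOGY D=OBYB B=RBWB
After move 5 (U): U=RWGG F=YYGY R=RBRR B=OWWB L=GOOW
Query: D face = OBYB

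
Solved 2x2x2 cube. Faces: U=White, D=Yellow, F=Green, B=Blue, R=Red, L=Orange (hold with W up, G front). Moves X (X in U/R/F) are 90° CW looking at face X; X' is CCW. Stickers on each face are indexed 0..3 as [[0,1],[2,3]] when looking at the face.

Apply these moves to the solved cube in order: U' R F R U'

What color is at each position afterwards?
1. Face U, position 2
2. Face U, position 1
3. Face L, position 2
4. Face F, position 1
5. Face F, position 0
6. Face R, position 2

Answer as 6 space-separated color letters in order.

After move 1 (U'): U=WWWW F=OOGG R=GGRR B=RRBB L=BBOO
After move 2 (R): R=RGRG U=WOWG F=OYGY D=YBYR B=WRWB
After move 3 (F): F=GOYY U=WOOB R=WGGG D=RRYR L=BYOB
After move 4 (R): R=GWGG U=WOOY F=GRYR D=RWYW B=BROB
After move 5 (U'): U=OYWO F=BYYR R=GRGG B=GWOB L=BROB
Query 1: U[2] = W
Query 2: U[1] = Y
Query 3: L[2] = O
Query 4: F[1] = Y
Query 5: F[0] = B
Query 6: R[2] = G

Answer: W Y O Y B G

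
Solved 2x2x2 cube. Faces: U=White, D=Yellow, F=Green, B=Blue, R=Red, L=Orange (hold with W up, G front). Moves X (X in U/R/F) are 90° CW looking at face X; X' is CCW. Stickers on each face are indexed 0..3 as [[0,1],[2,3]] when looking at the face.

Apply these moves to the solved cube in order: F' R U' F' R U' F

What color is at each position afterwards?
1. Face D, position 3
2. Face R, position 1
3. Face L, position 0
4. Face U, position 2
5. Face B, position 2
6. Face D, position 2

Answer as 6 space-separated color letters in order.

After move 1 (F'): F=GGGG U=WWRR R=YRYR D=OOYY L=OWOW
After move 2 (R): R=YYRR U=WGRG F=GOGY D=OBYB B=RBWB
After move 3 (U'): U=GGWR F=OWGY R=GORR B=YYWB L=RBOW
After move 4 (F'): F=WYOG U=GGGR R=BOOR D=BWYB L=RROW
After move 5 (R): R=OBRO U=GYGG F=WWOB D=BWYY B=RYGB
After move 6 (U'): U=YGGG F=RROB R=WWRO B=OBGB L=RYOW
After move 7 (F): F=ORBR U=YGWY R=GWGO D=RWYY L=RBOW
Query 1: D[3] = Y
Query 2: R[1] = W
Query 3: L[0] = R
Query 4: U[2] = W
Query 5: B[2] = G
Query 6: D[2] = Y

Answer: Y W R W G Y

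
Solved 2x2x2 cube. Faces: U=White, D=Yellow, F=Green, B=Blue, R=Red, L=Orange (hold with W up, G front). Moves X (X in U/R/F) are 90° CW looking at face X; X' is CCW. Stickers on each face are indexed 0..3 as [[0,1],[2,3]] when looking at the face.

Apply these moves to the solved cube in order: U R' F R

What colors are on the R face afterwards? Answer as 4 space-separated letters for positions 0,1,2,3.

After move 1 (U): U=WWWW F=RRGG R=BBRR B=OOBB L=GGOO
After move 2 (R'): R=BRBR U=WBWO F=RWGW D=YRYG B=YOYB
After move 3 (F): F=GRWW U=WBOG R=WROR D=BBYG L=GYOR
After move 4 (R): R=OWRR U=WROW F=GBWG D=BYYY B=GOBB
Query: R face = OWRR

Answer: O W R R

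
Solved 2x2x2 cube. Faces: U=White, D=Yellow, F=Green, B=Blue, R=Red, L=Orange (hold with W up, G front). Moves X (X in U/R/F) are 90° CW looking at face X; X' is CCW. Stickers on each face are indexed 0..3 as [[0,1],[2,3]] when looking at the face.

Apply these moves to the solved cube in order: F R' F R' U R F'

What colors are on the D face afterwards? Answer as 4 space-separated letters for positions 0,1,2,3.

After move 1 (F): F=GGGG U=WWOO R=WRWR D=RRYY L=OYOY
After move 2 (R'): R=RRWW U=WBOB F=GWGO D=RGYG B=YBRB
After move 3 (F): F=GGOW U=WBYY R=ORBW D=WRYG L=OROG
After move 4 (R'): R=RWOB U=WRYY F=GBOY D=WGYW B=GBRB
After move 5 (U): U=YWYR F=RWOY R=GBOB B=ORRB L=GBOG
After move 6 (R): R=OGBB U=YWYY F=RGOW D=WRYO B=RRWB
After move 7 (F'): F=GWRO U=YWOB R=RGWB D=BGYO L=GYOY
Query: D face = BGYO

Answer: B G Y O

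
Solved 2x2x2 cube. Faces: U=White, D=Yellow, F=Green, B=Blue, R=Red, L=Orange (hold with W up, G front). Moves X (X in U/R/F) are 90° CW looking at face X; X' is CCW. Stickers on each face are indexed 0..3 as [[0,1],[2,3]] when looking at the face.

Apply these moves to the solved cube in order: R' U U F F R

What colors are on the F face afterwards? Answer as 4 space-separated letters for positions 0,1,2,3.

Answer: W B B G

Derivation:
After move 1 (R'): R=RRRR U=WBWB F=GWGW D=YGYG B=YBYB
After move 2 (U): U=WWBB F=RRGW R=YBRR B=OOYB L=GWOO
After move 3 (U): U=BWBW F=YBGW R=OORR B=GWYB L=RROO
After move 4 (F): F=GYWB U=BWOR R=BOWR D=ROYG L=RYOG
After move 5 (F): F=WGBY U=BWGY R=OORR D=WBYG L=RROO
After move 6 (R): R=RORO U=BGGY F=WBBG D=WYYG B=YWWB
Query: F face = WBBG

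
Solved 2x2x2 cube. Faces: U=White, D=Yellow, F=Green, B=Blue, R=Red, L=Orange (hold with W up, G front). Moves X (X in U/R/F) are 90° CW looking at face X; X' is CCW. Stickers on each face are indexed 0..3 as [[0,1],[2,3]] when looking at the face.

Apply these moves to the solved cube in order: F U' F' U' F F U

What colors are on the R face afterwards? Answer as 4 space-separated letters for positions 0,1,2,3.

After move 1 (F): F=GGGG U=WWOO R=WRWR D=RRYY L=OYOY
After move 2 (U'): U=WOWO F=OYGG R=GGWR B=WRBB L=BBOY
After move 3 (F'): F=YGOG U=WOGW R=RGRR D=BYYY L=BOOW
After move 4 (U'): U=OWWG F=BOOG R=YGRR B=RGBB L=WROW
After move 5 (F): F=OBGO U=OWWR R=WGGR D=RYYY L=WBOY
After move 6 (F): F=GOOB U=OWYB R=WGRR D=GWYY L=WROY
After move 7 (U): U=YOBW F=WGOB R=RGRR B=WRBB L=GOOY
Query: R face = RGRR

Answer: R G R R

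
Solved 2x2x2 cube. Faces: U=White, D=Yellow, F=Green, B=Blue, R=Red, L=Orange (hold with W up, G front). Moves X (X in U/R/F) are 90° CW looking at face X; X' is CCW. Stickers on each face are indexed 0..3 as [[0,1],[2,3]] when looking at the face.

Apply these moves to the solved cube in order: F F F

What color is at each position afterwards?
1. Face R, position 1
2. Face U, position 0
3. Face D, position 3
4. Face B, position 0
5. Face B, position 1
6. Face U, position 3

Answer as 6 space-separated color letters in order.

Answer: R W Y B B R

Derivation:
After move 1 (F): F=GGGG U=WWOO R=WRWR D=RRYY L=OYOY
After move 2 (F): F=GGGG U=WWYY R=OROR D=WWYY L=OROR
After move 3 (F): F=GGGG U=WWRR R=YRYR D=OOYY L=OWOW
Query 1: R[1] = R
Query 2: U[0] = W
Query 3: D[3] = Y
Query 4: B[0] = B
Query 5: B[1] = B
Query 6: U[3] = R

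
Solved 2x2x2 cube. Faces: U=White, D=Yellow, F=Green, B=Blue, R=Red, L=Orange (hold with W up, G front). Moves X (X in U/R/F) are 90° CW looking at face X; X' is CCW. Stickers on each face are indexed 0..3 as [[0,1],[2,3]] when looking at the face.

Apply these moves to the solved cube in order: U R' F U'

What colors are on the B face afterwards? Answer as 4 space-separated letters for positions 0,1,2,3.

After move 1 (U): U=WWWW F=RRGG R=BBRR B=OOBB L=GGOO
After move 2 (R'): R=BRBR U=WBWO F=RWGW D=YRYG B=YOYB
After move 3 (F): F=GRWW U=WBOG R=WROR D=BBYG L=GYOR
After move 4 (U'): U=BGWO F=GYWW R=GROR B=WRYB L=YOOR
Query: B face = WRYB

Answer: W R Y B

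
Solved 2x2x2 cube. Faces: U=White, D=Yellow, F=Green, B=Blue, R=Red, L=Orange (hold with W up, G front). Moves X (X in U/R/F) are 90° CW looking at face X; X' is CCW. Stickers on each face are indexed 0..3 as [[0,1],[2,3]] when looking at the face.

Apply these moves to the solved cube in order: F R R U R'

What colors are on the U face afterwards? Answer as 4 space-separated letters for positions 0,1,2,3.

After move 1 (F): F=GGGG U=WWOO R=WRWR D=RRYY L=OYOY
After move 2 (R): R=WWRR U=WGOG F=GRGY D=RBYB B=OBWB
After move 3 (R): R=RWRW U=WROY F=GBGB D=RWYO B=GBGB
After move 4 (U): U=OWYR F=RWGB R=GBRW B=OYGB L=GBOY
After move 5 (R'): R=BWGR U=OGYO F=RWGR D=RWYB B=OYWB
Query: U face = OGYO

Answer: O G Y O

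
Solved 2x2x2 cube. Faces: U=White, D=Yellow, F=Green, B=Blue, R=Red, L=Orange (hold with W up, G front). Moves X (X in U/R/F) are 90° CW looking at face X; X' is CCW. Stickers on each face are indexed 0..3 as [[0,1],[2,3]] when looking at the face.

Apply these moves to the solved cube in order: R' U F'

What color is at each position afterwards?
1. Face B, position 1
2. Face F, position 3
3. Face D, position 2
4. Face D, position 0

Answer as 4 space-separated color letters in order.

Answer: O G Y W

Derivation:
After move 1 (R'): R=RRRR U=WBWB F=GWGW D=YGYG B=YBYB
After move 2 (U): U=WWBB F=RRGW R=YBRR B=OOYB L=GWOO
After move 3 (F'): F=RWRG U=WWYR R=GBYR D=WOYG L=GBOB
Query 1: B[1] = O
Query 2: F[3] = G
Query 3: D[2] = Y
Query 4: D[0] = W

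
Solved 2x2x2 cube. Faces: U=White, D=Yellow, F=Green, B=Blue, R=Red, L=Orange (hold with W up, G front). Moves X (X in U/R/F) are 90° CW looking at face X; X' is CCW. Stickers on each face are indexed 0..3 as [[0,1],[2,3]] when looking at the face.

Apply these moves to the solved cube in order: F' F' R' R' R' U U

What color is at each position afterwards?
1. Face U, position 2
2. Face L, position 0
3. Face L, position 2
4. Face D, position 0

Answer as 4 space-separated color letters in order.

After move 1 (F'): F=GGGG U=WWRR R=YRYR D=OOYY L=OWOW
After move 2 (F'): F=GGGG U=WWYY R=OROR D=WWYY L=OROR
After move 3 (R'): R=RROO U=WBYB F=GWGY D=WGYG B=YBWB
After move 4 (R'): R=RORO U=WWYY F=GBGB D=WWYY B=GBGB
After move 5 (R'): R=OORR U=WGYG F=GWGY D=WBYB B=YBWB
After move 6 (U): U=YWGG F=OOGY R=YBRR B=ORWB L=GWOR
After move 7 (U): U=GYGW F=YBGY R=ORRR B=GWWB L=OOOR
Query 1: U[2] = G
Query 2: L[0] = O
Query 3: L[2] = O
Query 4: D[0] = W

Answer: G O O W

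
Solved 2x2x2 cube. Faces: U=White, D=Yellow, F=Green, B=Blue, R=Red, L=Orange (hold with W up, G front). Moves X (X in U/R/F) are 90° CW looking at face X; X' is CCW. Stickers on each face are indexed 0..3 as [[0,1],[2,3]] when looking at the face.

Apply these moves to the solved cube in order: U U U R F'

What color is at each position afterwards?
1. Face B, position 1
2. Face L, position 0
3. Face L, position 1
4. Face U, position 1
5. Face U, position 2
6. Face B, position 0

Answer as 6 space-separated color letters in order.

Answer: R B G O R W

Derivation:
After move 1 (U): U=WWWW F=RRGG R=BBRR B=OOBB L=GGOO
After move 2 (U): U=WWWW F=BBGG R=OORR B=GGBB L=RROO
After move 3 (U): U=WWWW F=OOGG R=GGRR B=RRBB L=BBOO
After move 4 (R): R=RGRG U=WOWG F=OYGY D=YBYR B=WRWB
After move 5 (F'): F=YYOG U=WORR R=BGYG D=BOYR L=BGOW
Query 1: B[1] = R
Query 2: L[0] = B
Query 3: L[1] = G
Query 4: U[1] = O
Query 5: U[2] = R
Query 6: B[0] = W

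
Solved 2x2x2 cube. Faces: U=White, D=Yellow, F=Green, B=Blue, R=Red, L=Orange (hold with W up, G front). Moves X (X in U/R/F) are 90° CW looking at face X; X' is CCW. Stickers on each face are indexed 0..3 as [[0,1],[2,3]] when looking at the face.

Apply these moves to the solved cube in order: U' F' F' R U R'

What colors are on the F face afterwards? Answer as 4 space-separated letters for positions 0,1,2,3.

Answer: B W O G

Derivation:
After move 1 (U'): U=WWWW F=OOGG R=GGRR B=RRBB L=BBOO
After move 2 (F'): F=OGOG U=WWGR R=YGYR D=BOYY L=BWOW
After move 3 (F'): F=GGOO U=WWYY R=OGBR D=WWYY L=BROG
After move 4 (R): R=BORG U=WGYO F=GWOY D=WBYR B=YRWB
After move 5 (U): U=YWOG F=BOOY R=YRRG B=BRWB L=GWOG
After move 6 (R'): R=RGYR U=YWOB F=BWOG D=WOYY B=RRBB
Query: F face = BWOG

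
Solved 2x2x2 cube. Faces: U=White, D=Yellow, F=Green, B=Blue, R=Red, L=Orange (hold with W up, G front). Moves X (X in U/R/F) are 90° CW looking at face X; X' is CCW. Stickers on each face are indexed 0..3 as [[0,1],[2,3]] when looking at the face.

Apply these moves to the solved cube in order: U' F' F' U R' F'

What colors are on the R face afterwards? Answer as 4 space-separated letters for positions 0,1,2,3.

Answer: G R W B

Derivation:
After move 1 (U'): U=WWWW F=OOGG R=GGRR B=RRBB L=BBOO
After move 2 (F'): F=OGOG U=WWGR R=YGYR D=BOYY L=BWOW
After move 3 (F'): F=GGOO U=WWYY R=OGBR D=WWYY L=BROG
After move 4 (U): U=YWYW F=OGOO R=RRBR B=BRBB L=GGOG
After move 5 (R'): R=RRRB U=YBYB F=OWOW D=WGYO B=YRWB
After move 6 (F'): F=WWOO U=YBRR R=GRWB D=GGYO L=GBOY
Query: R face = GRWB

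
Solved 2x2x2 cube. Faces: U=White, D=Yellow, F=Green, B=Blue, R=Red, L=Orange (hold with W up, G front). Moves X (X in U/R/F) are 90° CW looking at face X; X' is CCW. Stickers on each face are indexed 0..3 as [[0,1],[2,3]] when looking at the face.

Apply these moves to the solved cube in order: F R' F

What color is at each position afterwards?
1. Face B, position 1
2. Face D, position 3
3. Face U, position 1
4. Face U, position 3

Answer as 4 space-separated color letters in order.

Answer: B G B Y

Derivation:
After move 1 (F): F=GGGG U=WWOO R=WRWR D=RRYY L=OYOY
After move 2 (R'): R=RRWW U=WBOB F=GWGO D=RGYG B=YBRB
After move 3 (F): F=GGOW U=WBYY R=ORBW D=WRYG L=OROG
Query 1: B[1] = B
Query 2: D[3] = G
Query 3: U[1] = B
Query 4: U[3] = Y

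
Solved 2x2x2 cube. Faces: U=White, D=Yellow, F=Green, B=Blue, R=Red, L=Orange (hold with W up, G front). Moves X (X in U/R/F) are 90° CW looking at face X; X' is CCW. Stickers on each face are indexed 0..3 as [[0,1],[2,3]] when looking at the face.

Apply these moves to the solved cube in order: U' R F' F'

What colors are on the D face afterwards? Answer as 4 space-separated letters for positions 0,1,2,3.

Answer: G W Y R

Derivation:
After move 1 (U'): U=WWWW F=OOGG R=GGRR B=RRBB L=BBOO
After move 2 (R): R=RGRG U=WOWG F=OYGY D=YBYR B=WRWB
After move 3 (F'): F=YYOG U=WORR R=BGYG D=BOYR L=BGOW
After move 4 (F'): F=YGYO U=WOBY R=OGBG D=GWYR L=BROR
Query: D face = GWYR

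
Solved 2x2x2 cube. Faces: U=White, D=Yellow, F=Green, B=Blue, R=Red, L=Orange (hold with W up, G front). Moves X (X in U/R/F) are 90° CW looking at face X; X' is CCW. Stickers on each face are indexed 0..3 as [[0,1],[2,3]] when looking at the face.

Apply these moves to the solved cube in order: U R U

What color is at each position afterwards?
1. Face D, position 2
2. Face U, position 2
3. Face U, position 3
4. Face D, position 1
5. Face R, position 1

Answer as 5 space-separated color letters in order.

Answer: Y G R B O

Derivation:
After move 1 (U): U=WWWW F=RRGG R=BBRR B=OOBB L=GGOO
After move 2 (R): R=RBRB U=WRWG F=RYGY D=YBYO B=WOWB
After move 3 (U): U=WWGR F=RBGY R=WORB B=GGWB L=RYOO
Query 1: D[2] = Y
Query 2: U[2] = G
Query 3: U[3] = R
Query 4: D[1] = B
Query 5: R[1] = O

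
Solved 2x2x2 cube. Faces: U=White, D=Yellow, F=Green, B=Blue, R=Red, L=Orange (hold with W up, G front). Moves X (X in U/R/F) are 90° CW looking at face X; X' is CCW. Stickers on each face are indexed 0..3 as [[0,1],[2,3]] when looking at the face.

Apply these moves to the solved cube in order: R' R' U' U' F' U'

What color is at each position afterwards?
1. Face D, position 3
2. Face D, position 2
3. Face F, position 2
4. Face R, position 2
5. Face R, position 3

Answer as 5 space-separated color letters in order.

Answer: W Y G Y R

Derivation:
After move 1 (R'): R=RRRR U=WBWB F=GWGW D=YGYG B=YBYB
After move 2 (R'): R=RRRR U=WYWY F=GBGB D=YWYW B=GBGB
After move 3 (U'): U=YYWW F=OOGB R=GBRR B=RRGB L=GBOO
After move 4 (U'): U=YWYW F=GBGB R=OORR B=GBGB L=RROO
After move 5 (F'): F=BBGG U=YWOR R=WOYR D=ROYW L=RWOY
After move 6 (U'): U=WRYO F=RWGG R=BBYR B=WOGB L=GBOY
Query 1: D[3] = W
Query 2: D[2] = Y
Query 3: F[2] = G
Query 4: R[2] = Y
Query 5: R[3] = R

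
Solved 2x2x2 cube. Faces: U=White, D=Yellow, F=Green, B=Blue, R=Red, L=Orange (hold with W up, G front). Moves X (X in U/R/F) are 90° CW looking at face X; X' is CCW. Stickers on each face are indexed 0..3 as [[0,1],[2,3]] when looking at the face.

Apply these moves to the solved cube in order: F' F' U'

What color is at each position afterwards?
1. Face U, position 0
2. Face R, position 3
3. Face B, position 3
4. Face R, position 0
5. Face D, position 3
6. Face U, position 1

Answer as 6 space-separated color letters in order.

Answer: W R B G Y Y

Derivation:
After move 1 (F'): F=GGGG U=WWRR R=YRYR D=OOYY L=OWOW
After move 2 (F'): F=GGGG U=WWYY R=OROR D=WWYY L=OROR
After move 3 (U'): U=WYWY F=ORGG R=GGOR B=ORBB L=BBOR
Query 1: U[0] = W
Query 2: R[3] = R
Query 3: B[3] = B
Query 4: R[0] = G
Query 5: D[3] = Y
Query 6: U[1] = Y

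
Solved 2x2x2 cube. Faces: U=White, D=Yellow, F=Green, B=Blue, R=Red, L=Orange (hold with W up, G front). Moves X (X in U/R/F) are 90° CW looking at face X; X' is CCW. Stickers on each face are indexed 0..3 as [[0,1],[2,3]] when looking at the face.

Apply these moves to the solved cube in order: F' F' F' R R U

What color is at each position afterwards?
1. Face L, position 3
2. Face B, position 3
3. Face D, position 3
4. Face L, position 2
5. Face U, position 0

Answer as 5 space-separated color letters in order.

Answer: Y B O O O

Derivation:
After move 1 (F'): F=GGGG U=WWRR R=YRYR D=OOYY L=OWOW
After move 2 (F'): F=GGGG U=WWYY R=OROR D=WWYY L=OROR
After move 3 (F'): F=GGGG U=WWOO R=WRWR D=RRYY L=OYOY
After move 4 (R): R=WWRR U=WGOG F=GRGY D=RBYB B=OBWB
After move 5 (R): R=RWRW U=WROY F=GBGB D=RWYO B=GBGB
After move 6 (U): U=OWYR F=RWGB R=GBRW B=OYGB L=GBOY
Query 1: L[3] = Y
Query 2: B[3] = B
Query 3: D[3] = O
Query 4: L[2] = O
Query 5: U[0] = O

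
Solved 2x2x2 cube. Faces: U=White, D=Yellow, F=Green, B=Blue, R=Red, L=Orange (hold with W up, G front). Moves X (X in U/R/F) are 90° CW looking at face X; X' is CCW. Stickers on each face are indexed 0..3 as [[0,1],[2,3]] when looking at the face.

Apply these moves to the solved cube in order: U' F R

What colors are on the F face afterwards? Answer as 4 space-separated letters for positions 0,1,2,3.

Answer: G G G Y

Derivation:
After move 1 (U'): U=WWWW F=OOGG R=GGRR B=RRBB L=BBOO
After move 2 (F): F=GOGO U=WWOB R=WGWR D=RGYY L=BYOY
After move 3 (R): R=WWRG U=WOOO F=GGGY D=RBYR B=BRWB
Query: F face = GGGY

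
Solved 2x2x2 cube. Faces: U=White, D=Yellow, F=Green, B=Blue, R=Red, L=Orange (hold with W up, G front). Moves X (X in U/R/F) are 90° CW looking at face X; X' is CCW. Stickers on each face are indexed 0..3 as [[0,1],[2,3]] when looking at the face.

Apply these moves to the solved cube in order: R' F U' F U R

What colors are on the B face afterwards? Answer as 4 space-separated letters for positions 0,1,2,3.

After move 1 (R'): R=RRRR U=WBWB F=GWGW D=YGYG B=YBYB
After move 2 (F): F=GGWW U=WBOO R=WRBR D=RRYG L=OYOG
After move 3 (U'): U=BOWO F=OYWW R=GGBR B=WRYB L=YBOG
After move 4 (F): F=WOWY U=BOGB R=WGOR D=BGYG L=YROR
After move 5 (U): U=GBBO F=WGWY R=WROR B=YRYB L=WOOR
After move 6 (R): R=OWRR U=GGBY F=WGWG D=BYYY B=ORBB
Query: B face = ORBB

Answer: O R B B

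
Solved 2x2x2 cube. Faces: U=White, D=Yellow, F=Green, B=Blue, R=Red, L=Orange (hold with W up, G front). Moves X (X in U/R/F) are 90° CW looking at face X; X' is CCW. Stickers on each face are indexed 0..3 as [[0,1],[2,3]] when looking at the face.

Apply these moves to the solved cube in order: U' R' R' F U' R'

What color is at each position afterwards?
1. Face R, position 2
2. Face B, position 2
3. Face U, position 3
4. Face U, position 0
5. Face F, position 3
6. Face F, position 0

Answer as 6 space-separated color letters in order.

After move 1 (U'): U=WWWW F=OOGG R=GGRR B=RRBB L=BBOO
After move 2 (R'): R=GRGR U=WBWR F=OWGW D=YOYG B=YRYB
After move 3 (R'): R=RRGG U=WYWY F=OBGR D=YWYW B=GROB
After move 4 (F): F=GORB U=WYOB R=WRYG D=GRYW L=BYOW
After move 5 (U'): U=YBWO F=BYRB R=GOYG B=WROB L=GROW
After move 6 (R'): R=OGGY U=YOWW F=BBRO D=GYYB B=WRRB
Query 1: R[2] = G
Query 2: B[2] = R
Query 3: U[3] = W
Query 4: U[0] = Y
Query 5: F[3] = O
Query 6: F[0] = B

Answer: G R W Y O B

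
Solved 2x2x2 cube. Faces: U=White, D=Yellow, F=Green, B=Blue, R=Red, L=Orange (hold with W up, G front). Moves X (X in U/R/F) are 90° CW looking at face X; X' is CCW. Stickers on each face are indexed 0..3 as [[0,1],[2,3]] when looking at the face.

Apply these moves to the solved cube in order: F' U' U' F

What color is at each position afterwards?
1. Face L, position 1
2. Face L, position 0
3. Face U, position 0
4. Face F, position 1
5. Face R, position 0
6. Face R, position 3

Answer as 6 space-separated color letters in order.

Answer: O Y R B W R

Derivation:
After move 1 (F'): F=GGGG U=WWRR R=YRYR D=OOYY L=OWOW
After move 2 (U'): U=WRWR F=OWGG R=GGYR B=YRBB L=BBOW
After move 3 (U'): U=RRWW F=BBGG R=OWYR B=GGBB L=YROW
After move 4 (F): F=GBGB U=RRWR R=WWWR D=YOYY L=YOOO
Query 1: L[1] = O
Query 2: L[0] = Y
Query 3: U[0] = R
Query 4: F[1] = B
Query 5: R[0] = W
Query 6: R[3] = R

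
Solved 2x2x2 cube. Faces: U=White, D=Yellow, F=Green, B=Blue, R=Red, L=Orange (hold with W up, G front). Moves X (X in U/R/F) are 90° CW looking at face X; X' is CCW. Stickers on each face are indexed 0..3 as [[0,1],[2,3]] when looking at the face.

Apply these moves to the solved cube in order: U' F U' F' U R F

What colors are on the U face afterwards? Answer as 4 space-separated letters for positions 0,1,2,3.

Answer: G O W O

Derivation:
After move 1 (U'): U=WWWW F=OOGG R=GGRR B=RRBB L=BBOO
After move 2 (F): F=GOGO U=WWOB R=WGWR D=RGYY L=BYOY
After move 3 (U'): U=WBWO F=BYGO R=GOWR B=WGBB L=RROY
After move 4 (F'): F=YOBG U=WBGW R=GORR D=RYYY L=ROOW
After move 5 (U): U=GWWB F=GOBG R=WGRR B=ROBB L=YOOW
After move 6 (R): R=RWRG U=GOWG F=GYBY D=RBYR B=BOWB
After move 7 (F): F=BGYY U=GOWO R=WWGG D=RRYR L=YROB
Query: U face = GOWO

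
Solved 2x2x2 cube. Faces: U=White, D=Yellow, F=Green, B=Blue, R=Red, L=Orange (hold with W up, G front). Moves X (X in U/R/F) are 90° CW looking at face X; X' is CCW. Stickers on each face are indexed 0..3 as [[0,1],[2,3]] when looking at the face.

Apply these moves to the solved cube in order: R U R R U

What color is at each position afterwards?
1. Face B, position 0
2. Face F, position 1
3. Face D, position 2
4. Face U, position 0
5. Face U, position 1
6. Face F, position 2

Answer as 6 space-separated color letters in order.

Answer: G R Y G W G

Derivation:
After move 1 (R): R=RRRR U=WGWG F=GYGY D=YBYB B=WBWB
After move 2 (U): U=WWGG F=RRGY R=WBRR B=OOWB L=GYOO
After move 3 (R): R=RWRB U=WRGY F=RBGB D=YWYO B=GOWB
After move 4 (R): R=RRBW U=WBGB F=RWGO D=YWYG B=YORB
After move 5 (U): U=GWBB F=RRGO R=YOBW B=GYRB L=RWOO
Query 1: B[0] = G
Query 2: F[1] = R
Query 3: D[2] = Y
Query 4: U[0] = G
Query 5: U[1] = W
Query 6: F[2] = G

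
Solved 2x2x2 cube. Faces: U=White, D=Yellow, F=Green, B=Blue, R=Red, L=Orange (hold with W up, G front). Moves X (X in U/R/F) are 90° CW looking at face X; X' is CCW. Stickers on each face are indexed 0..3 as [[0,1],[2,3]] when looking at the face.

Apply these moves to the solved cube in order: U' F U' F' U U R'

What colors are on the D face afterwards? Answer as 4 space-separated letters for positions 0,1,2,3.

After move 1 (U'): U=WWWW F=OOGG R=GGRR B=RRBB L=BBOO
After move 2 (F): F=GOGO U=WWOB R=WGWR D=RGYY L=BYOY
After move 3 (U'): U=WBWO F=BYGO R=GOWR B=WGBB L=RROY
After move 4 (F'): F=YOBG U=WBGW R=GORR D=RYYY L=ROOW
After move 5 (U): U=GWWB F=GOBG R=WGRR B=ROBB L=YOOW
After move 6 (U): U=WGBW F=WGBG R=RORR B=YOBB L=GOOW
After move 7 (R'): R=ORRR U=WBBY F=WGBW D=RGYG B=YOYB
Query: D face = RGYG

Answer: R G Y G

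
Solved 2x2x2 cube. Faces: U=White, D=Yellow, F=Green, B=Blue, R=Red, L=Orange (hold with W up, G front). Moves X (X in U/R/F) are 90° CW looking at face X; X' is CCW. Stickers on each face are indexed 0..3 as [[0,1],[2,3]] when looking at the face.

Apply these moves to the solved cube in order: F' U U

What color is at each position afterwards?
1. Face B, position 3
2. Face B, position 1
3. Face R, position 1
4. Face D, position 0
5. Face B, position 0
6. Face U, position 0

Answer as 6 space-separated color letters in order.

Answer: B G W O G R

Derivation:
After move 1 (F'): F=GGGG U=WWRR R=YRYR D=OOYY L=OWOW
After move 2 (U): U=RWRW F=YRGG R=BBYR B=OWBB L=GGOW
After move 3 (U): U=RRWW F=BBGG R=OWYR B=GGBB L=YROW
Query 1: B[3] = B
Query 2: B[1] = G
Query 3: R[1] = W
Query 4: D[0] = O
Query 5: B[0] = G
Query 6: U[0] = R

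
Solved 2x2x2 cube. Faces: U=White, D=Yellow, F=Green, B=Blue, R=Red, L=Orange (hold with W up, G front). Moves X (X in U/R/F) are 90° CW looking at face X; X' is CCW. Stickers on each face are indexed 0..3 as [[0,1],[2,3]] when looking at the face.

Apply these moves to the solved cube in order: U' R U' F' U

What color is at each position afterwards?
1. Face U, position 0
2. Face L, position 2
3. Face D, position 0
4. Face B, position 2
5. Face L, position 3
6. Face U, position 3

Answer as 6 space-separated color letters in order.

Answer: O O R W W G

Derivation:
After move 1 (U'): U=WWWW F=OOGG R=GGRR B=RRBB L=BBOO
After move 2 (R): R=RGRG U=WOWG F=OYGY D=YBYR B=WRWB
After move 3 (U'): U=OGWW F=BBGY R=OYRG B=RGWB L=WROO
After move 4 (F'): F=BYBG U=OGOR R=BYYG D=ROYR L=WWOW
After move 5 (U): U=OORG F=BYBG R=RGYG B=WWWB L=BYOW
Query 1: U[0] = O
Query 2: L[2] = O
Query 3: D[0] = R
Query 4: B[2] = W
Query 5: L[3] = W
Query 6: U[3] = G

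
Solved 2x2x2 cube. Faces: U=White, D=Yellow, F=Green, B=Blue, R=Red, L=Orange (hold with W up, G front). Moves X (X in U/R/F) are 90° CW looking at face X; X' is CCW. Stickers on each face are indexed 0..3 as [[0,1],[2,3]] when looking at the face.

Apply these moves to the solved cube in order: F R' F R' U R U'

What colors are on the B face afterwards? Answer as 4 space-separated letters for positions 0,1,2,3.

After move 1 (F): F=GGGG U=WWOO R=WRWR D=RRYY L=OYOY
After move 2 (R'): R=RRWW U=WBOB F=GWGO D=RGYG B=YBRB
After move 3 (F): F=GGOW U=WBYY R=ORBW D=WRYG L=OROG
After move 4 (R'): R=RWOB U=WRYY F=GBOY D=WGYW B=GBRB
After move 5 (U): U=YWYR F=RWOY R=GBOB B=ORRB L=GBOG
After move 6 (R): R=OGBB U=YWYY F=RGOW D=WRYO B=RRWB
After move 7 (U'): U=WYYY F=GBOW R=RGBB B=OGWB L=RROG
Query: B face = OGWB

Answer: O G W B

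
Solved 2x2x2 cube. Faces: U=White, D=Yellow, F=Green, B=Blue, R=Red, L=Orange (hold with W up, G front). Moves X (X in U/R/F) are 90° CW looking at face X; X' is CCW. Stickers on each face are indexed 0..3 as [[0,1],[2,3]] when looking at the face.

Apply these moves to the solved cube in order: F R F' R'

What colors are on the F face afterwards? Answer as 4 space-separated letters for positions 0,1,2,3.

Answer: R G G R

Derivation:
After move 1 (F): F=GGGG U=WWOO R=WRWR D=RRYY L=OYOY
After move 2 (R): R=WWRR U=WGOG F=GRGY D=RBYB B=OBWB
After move 3 (F'): F=RYGG U=WGWR R=BWRR D=YYYB L=OGOO
After move 4 (R'): R=WRBR U=WWWO F=RGGR D=YYYG B=BBYB
Query: F face = RGGR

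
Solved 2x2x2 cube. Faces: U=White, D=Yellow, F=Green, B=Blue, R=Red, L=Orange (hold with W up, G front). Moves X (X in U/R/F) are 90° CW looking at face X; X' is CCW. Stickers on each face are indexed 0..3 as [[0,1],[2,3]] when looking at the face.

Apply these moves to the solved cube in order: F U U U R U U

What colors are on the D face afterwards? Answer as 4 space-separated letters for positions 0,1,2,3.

Answer: R B Y W

Derivation:
After move 1 (F): F=GGGG U=WWOO R=WRWR D=RRYY L=OYOY
After move 2 (U): U=OWOW F=WRGG R=BBWR B=OYBB L=GGOY
After move 3 (U): U=OOWW F=BBGG R=OYWR B=GGBB L=WROY
After move 4 (U): U=WOWO F=OYGG R=GGWR B=WRBB L=BBOY
After move 5 (R): R=WGRG U=WYWG F=ORGY D=RBYW B=OROB
After move 6 (U): U=WWGY F=WGGY R=ORRG B=BBOB L=OROY
After move 7 (U): U=GWYW F=ORGY R=BBRG B=OROB L=WGOY
Query: D face = RBYW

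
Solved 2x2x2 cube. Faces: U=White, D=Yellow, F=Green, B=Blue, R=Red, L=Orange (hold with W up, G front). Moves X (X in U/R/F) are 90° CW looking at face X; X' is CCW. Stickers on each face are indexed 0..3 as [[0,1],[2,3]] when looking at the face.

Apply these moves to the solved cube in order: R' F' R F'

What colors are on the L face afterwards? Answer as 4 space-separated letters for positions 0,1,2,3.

After move 1 (R'): R=RRRR U=WBWB F=GWGW D=YGYG B=YBYB
After move 2 (F'): F=WWGG U=WBRR R=GRYR D=OOYG L=OBOW
After move 3 (R): R=YGRR U=WWRG F=WOGG D=OYYY B=RBBB
After move 4 (F'): F=OGWG U=WWYR R=YGOR D=BWYY L=OGOR
Query: L face = OGOR

Answer: O G O R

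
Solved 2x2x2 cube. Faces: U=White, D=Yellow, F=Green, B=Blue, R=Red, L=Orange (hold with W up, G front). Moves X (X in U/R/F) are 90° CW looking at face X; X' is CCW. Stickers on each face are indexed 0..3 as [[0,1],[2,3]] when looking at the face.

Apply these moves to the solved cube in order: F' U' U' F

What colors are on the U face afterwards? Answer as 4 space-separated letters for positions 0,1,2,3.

Answer: R R W R

Derivation:
After move 1 (F'): F=GGGG U=WWRR R=YRYR D=OOYY L=OWOW
After move 2 (U'): U=WRWR F=OWGG R=GGYR B=YRBB L=BBOW
After move 3 (U'): U=RRWW F=BBGG R=OWYR B=GGBB L=YROW
After move 4 (F): F=GBGB U=RRWR R=WWWR D=YOYY L=YOOO
Query: U face = RRWR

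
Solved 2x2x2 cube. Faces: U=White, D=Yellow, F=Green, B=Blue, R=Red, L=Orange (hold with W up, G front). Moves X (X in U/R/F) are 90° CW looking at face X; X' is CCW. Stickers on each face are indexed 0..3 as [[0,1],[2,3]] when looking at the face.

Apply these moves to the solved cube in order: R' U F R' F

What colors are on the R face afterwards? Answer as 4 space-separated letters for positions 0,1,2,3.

After move 1 (R'): R=RRRR U=WBWB F=GWGW D=YGYG B=YBYB
After move 2 (U): U=WWBB F=RRGW R=YBRR B=OOYB L=GWOO
After move 3 (F): F=GRWR U=WWOW R=BBBR D=RYYG L=GYOG
After move 4 (R'): R=BRBB U=WYOO F=GWWW D=RRYR B=GOYB
After move 5 (F): F=WGWW U=WYGY R=OROB D=BBYR L=GROR
Query: R face = OROB

Answer: O R O B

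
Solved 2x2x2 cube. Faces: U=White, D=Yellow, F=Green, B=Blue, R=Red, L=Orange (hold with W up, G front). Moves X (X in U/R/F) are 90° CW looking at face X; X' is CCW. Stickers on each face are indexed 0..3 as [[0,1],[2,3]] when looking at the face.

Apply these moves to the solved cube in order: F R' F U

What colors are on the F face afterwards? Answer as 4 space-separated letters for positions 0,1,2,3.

Answer: O R O W

Derivation:
After move 1 (F): F=GGGG U=WWOO R=WRWR D=RRYY L=OYOY
After move 2 (R'): R=RRWW U=WBOB F=GWGO D=RGYG B=YBRB
After move 3 (F): F=GGOW U=WBYY R=ORBW D=WRYG L=OROG
After move 4 (U): U=YWYB F=OROW R=YBBW B=ORRB L=GGOG
Query: F face = OROW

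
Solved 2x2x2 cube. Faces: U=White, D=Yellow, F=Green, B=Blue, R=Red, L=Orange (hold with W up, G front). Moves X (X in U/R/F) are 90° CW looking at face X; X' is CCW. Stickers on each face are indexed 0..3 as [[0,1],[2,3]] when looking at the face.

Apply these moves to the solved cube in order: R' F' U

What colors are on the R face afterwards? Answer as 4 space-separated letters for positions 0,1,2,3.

Answer: Y B Y R

Derivation:
After move 1 (R'): R=RRRR U=WBWB F=GWGW D=YGYG B=YBYB
After move 2 (F'): F=WWGG U=WBRR R=GRYR D=OOYG L=OBOW
After move 3 (U): U=RWRB F=GRGG R=YBYR B=OBYB L=WWOW
Query: R face = YBYR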